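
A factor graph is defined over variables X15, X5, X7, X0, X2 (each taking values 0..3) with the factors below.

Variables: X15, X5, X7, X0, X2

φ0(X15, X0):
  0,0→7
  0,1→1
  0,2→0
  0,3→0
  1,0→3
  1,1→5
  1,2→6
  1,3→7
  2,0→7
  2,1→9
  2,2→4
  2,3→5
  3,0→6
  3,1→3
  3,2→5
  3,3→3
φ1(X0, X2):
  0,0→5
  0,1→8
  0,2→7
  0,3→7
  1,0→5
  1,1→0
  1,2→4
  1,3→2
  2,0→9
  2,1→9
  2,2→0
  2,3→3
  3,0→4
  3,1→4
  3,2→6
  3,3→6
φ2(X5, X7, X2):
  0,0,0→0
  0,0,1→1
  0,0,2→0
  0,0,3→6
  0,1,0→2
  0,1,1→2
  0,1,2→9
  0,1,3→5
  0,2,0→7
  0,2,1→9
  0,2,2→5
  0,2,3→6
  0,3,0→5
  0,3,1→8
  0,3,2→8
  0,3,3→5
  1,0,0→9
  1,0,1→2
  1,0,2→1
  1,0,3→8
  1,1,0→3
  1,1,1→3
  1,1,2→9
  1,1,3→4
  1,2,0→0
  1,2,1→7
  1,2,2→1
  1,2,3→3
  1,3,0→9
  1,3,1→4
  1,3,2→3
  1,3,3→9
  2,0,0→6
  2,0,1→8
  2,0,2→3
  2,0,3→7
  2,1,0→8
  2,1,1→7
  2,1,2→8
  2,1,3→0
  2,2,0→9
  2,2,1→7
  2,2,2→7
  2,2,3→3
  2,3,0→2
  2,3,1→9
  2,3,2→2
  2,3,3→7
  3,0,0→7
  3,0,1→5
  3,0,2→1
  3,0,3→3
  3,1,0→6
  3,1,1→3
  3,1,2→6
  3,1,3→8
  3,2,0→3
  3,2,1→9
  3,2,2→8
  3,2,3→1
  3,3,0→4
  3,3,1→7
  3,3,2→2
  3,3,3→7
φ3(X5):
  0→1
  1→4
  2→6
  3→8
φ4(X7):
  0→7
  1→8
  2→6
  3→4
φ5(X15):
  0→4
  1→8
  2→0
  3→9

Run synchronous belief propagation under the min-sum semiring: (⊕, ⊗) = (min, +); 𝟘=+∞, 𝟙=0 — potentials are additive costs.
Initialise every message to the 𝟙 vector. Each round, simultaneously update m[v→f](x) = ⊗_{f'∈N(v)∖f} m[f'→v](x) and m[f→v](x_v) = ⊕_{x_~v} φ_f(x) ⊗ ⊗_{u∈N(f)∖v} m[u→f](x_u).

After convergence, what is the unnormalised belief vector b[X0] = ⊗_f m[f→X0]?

b[X0] = [20, 14, 12, 16]

init: all messages = 𝟙 over 4 values
r1 m[φ0→X15] = [0, 3, 4, 3]
r1 m[φ0→X0] = [3, 1, 0, 0]
r1 m[φ1→X0] = [5, 0, 0, 4]
r1 m[φ1→X2] = [4, 0, 0, 2]
r1 m[φ2→X5] = [0, 0, 0, 1]
r1 m[φ2→X7] = [0, 0, 0, 2]
r1 m[φ2→X2] = [0, 1, 0, 0]
r1 m[φ3→X5] = [1, 4, 6, 8]
r1 m[φ4→X7] = [7, 8, 6, 4]
r1 m[φ5→X15] = [4, 8, 0, 9]
r1 m[X15→φ0] = [0, 0, 0, 0]
r1 m[X15→φ5] = [0, 0, 0, 0]
r1 m[X5→φ2] = [0, 0, 0, 0]
r1 m[X5→φ3] = [0, 0, 0, 0]
r1 m[X7→φ2] = [0, 0, 0, 0]
r1 m[X7→φ4] = [0, 0, 0, 0]
r1 m[X0→φ0] = [0, 0, 0, 0]
r1 m[X0→φ1] = [0, 0, 0, 0]
r1 m[X2→φ1] = [0, 0, 0, 0]
r1 m[X2→φ2] = [0, 0, 0, 0]
r2 m[φ0→X15] = [0, 3, 4, 3]
r2 m[φ0→X0] = [3, 1, 0, 0]
r2 m[φ1→X0] = [5, 0, 0, 4]
r2 m[φ1→X2] = [4, 0, 0, 2]
r2 m[φ2→X5] = [0, 0, 0, 1]
r2 m[φ2→X7] = [0, 0, 0, 2]
r2 m[φ2→X2] = [0, 1, 0, 0]
r2 m[φ3→X5] = [1, 4, 6, 8]
r2 m[φ4→X7] = [7, 8, 6, 4]
r2 m[φ5→X15] = [4, 8, 0, 9]
r2 m[X15→φ0] = [4, 8, 0, 9]
r2 m[X15→φ5] = [0, 3, 4, 3]
r2 m[X5→φ2] = [1, 4, 6, 8]
r2 m[X5→φ3] = [0, 0, 0, 1]
r2 m[X7→φ2] = [7, 8, 6, 4]
r2 m[X7→φ4] = [0, 0, 0, 2]
r2 m[X0→φ0] = [5, 0, 0, 4]
r2 m[X0→φ1] = [3, 1, 0, 0]
r2 m[X2→φ1] = [0, 1, 0, 0]
r2 m[X2→φ2] = [4, 0, 0, 2]
r3 m[φ0→X15] = [0, 5, 4, 3]
r3 m[φ0→X0] = [7, 5, 4, 4]
r3 m[φ1→X0] = [5, 1, 0, 4]
r3 m[φ1→X2] = [4, 1, 0, 3]
r3 m[φ2→X5] = [7, 7, 6, 6]
r3 m[φ2→X7] = [1, 3, 5, 7]
r3 m[φ2→X2] = [8, 9, 8, 10]
r3 m[φ3→X5] = [1, 4, 6, 8]
r3 m[φ4→X7] = [7, 8, 6, 4]
r3 m[φ5→X15] = [4, 8, 0, 9]
r3 m[X15→φ0] = [4, 8, 0, 9]
r3 m[X15→φ5] = [0, 3, 4, 3]
r3 m[X5→φ2] = [1, 4, 6, 8]
r3 m[X5→φ3] = [0, 0, 0, 1]
r3 m[X7→φ2] = [7, 8, 6, 4]
r3 m[X7→φ4] = [0, 0, 0, 2]
r3 m[X0→φ0] = [5, 0, 0, 4]
r3 m[X0→φ1] = [3, 1, 0, 0]
r3 m[X2→φ1] = [0, 1, 0, 0]
r3 m[X2→φ2] = [4, 0, 0, 2]
r4 m[φ0→X15] = [0, 5, 4, 3]
r4 m[φ0→X0] = [7, 5, 4, 4]
r4 m[φ1→X0] = [5, 1, 0, 4]
r4 m[φ1→X2] = [4, 1, 0, 3]
r4 m[φ2→X5] = [7, 7, 6, 6]
r4 m[φ2→X7] = [1, 3, 5, 7]
r4 m[φ2→X2] = [8, 9, 8, 10]
r4 m[φ3→X5] = [1, 4, 6, 8]
r4 m[φ4→X7] = [7, 8, 6, 4]
r4 m[φ5→X15] = [4, 8, 0, 9]
r4 m[X15→φ0] = [4, 8, 0, 9]
r4 m[X15→φ5] = [0, 5, 4, 3]
r4 m[X5→φ2] = [1, 4, 6, 8]
r4 m[X5→φ3] = [7, 7, 6, 6]
r4 m[X7→φ2] = [7, 8, 6, 4]
r4 m[X7→φ4] = [1, 3, 5, 7]
r4 m[X0→φ0] = [5, 1, 0, 4]
r4 m[X0→φ1] = [7, 5, 4, 4]
r4 m[X2→φ1] = [8, 9, 8, 10]
r4 m[X2→φ2] = [4, 1, 0, 3]
r5 m[φ0→X15] = [0, 6, 4, 4]
r5 m[φ0→X0] = [7, 5, 4, 4]
r5 m[φ1→X0] = [13, 9, 8, 12]
r5 m[φ1→X2] = [8, 5, 4, 7]
r5 m[φ2→X5] = [7, 7, 6, 6]
r5 m[φ2→X7] = [1, 4, 5, 7]
r5 m[φ2→X2] = [8, 9, 8, 10]
r5 m[φ3→X5] = [1, 4, 6, 8]
r5 m[φ4→X7] = [7, 8, 6, 4]
r5 m[φ5→X15] = [4, 8, 0, 9]
r5 m[X15→φ0] = [4, 8, 0, 9]
r5 m[X15→φ5] = [0, 5, 4, 3]
r5 m[X5→φ2] = [1, 4, 6, 8]
r5 m[X5→φ3] = [7, 7, 6, 6]
r5 m[X7→φ2] = [7, 8, 6, 4]
r5 m[X7→φ4] = [1, 3, 5, 7]
r5 m[X0→φ0] = [5, 1, 0, 4]
r5 m[X0→φ1] = [7, 5, 4, 4]
r5 m[X2→φ1] = [8, 9, 8, 10]
r5 m[X2→φ2] = [4, 1, 0, 3]
r6 m[φ0→X15] = [0, 6, 4, 4]
r6 m[φ0→X0] = [7, 5, 4, 4]
r6 m[φ1→X0] = [13, 9, 8, 12]
r6 m[φ1→X2] = [8, 5, 4, 7]
r6 m[φ2→X5] = [7, 7, 6, 6]
r6 m[φ2→X7] = [1, 4, 5, 7]
r6 m[φ2→X2] = [8, 9, 8, 10]
r6 m[φ3→X5] = [1, 4, 6, 8]
r6 m[φ4→X7] = [7, 8, 6, 4]
r6 m[φ5→X15] = [4, 8, 0, 9]
r6 m[X15→φ0] = [4, 8, 0, 9]
r6 m[X15→φ5] = [0, 6, 4, 4]
r6 m[X5→φ2] = [1, 4, 6, 8]
r6 m[X5→φ3] = [7, 7, 6, 6]
r6 m[X7→φ2] = [7, 8, 6, 4]
r6 m[X7→φ4] = [1, 4, 5, 7]
r6 m[X0→φ0] = [13, 9, 8, 12]
r6 m[X0→φ1] = [7, 5, 4, 4]
r6 m[X2→φ1] = [8, 9, 8, 10]
r6 m[X2→φ2] = [8, 5, 4, 7]
r7 m[φ0→X15] = [8, 14, 12, 12]
r7 m[φ0→X0] = [7, 5, 4, 4]
r7 m[φ1→X0] = [13, 9, 8, 12]
r7 m[φ1→X2] = [8, 5, 4, 7]
r7 m[φ2→X5] = [11, 11, 10, 10]
r7 m[φ2→X7] = [5, 8, 9, 11]
r7 m[φ2→X2] = [8, 9, 8, 10]
r7 m[φ3→X5] = [1, 4, 6, 8]
r7 m[φ4→X7] = [7, 8, 6, 4]
r7 m[φ5→X15] = [4, 8, 0, 9]
r7 m[X15→φ0] = [4, 8, 0, 9]
r7 m[X15→φ5] = [0, 6, 4, 4]
r7 m[X5→φ2] = [1, 4, 6, 8]
r7 m[X5→φ3] = [7, 7, 6, 6]
r7 m[X7→φ2] = [7, 8, 6, 4]
r7 m[X7→φ4] = [1, 4, 5, 7]
r7 m[X0→φ0] = [13, 9, 8, 12]
r7 m[X0→φ1] = [7, 5, 4, 4]
r7 m[X2→φ1] = [8, 9, 8, 10]
r7 m[X2→φ2] = [8, 5, 4, 7]
r8 m[φ0→X15] = [8, 14, 12, 12]
r8 m[φ0→X0] = [7, 5, 4, 4]
r8 m[φ1→X0] = [13, 9, 8, 12]
r8 m[φ1→X2] = [8, 5, 4, 7]
r8 m[φ2→X5] = [11, 11, 10, 10]
r8 m[φ2→X7] = [5, 8, 9, 11]
r8 m[φ2→X2] = [8, 9, 8, 10]
r8 m[φ3→X5] = [1, 4, 6, 8]
r8 m[φ4→X7] = [7, 8, 6, 4]
r8 m[φ5→X15] = [4, 8, 0, 9]
r8 m[X15→φ0] = [4, 8, 0, 9]
r8 m[X15→φ5] = [8, 14, 12, 12]
r8 m[X5→φ2] = [1, 4, 6, 8]
r8 m[X5→φ3] = [11, 11, 10, 10]
r8 m[X7→φ2] = [7, 8, 6, 4]
r8 m[X7→φ4] = [5, 8, 9, 11]
r8 m[X0→φ0] = [13, 9, 8, 12]
r8 m[X0→φ1] = [7, 5, 4, 4]
r8 m[X2→φ1] = [8, 9, 8, 10]
r8 m[X2→φ2] = [8, 5, 4, 7]
r9 m[φ0→X15] = [8, 14, 12, 12]
r9 m[φ0→X0] = [7, 5, 4, 4]
r9 m[φ1→X0] = [13, 9, 8, 12]
r9 m[φ1→X2] = [8, 5, 4, 7]
r9 m[φ2→X5] = [11, 11, 10, 10]
r9 m[φ2→X7] = [5, 8, 9, 11]
r9 m[φ2→X2] = [8, 9, 8, 10]
r9 m[φ3→X5] = [1, 4, 6, 8]
r9 m[φ4→X7] = [7, 8, 6, 4]
r9 m[φ5→X15] = [4, 8, 0, 9]
r9 m[X15→φ0] = [4, 8, 0, 9]
r9 m[X15→φ5] = [8, 14, 12, 12]
r9 m[X5→φ2] = [1, 4, 6, 8]
r9 m[X5→φ3] = [11, 11, 10, 10]
r9 m[X7→φ2] = [7, 8, 6, 4]
r9 m[X7→φ4] = [5, 8, 9, 11]
r9 m[X0→φ0] = [13, 9, 8, 12]
r9 m[X0→φ1] = [7, 5, 4, 4]
r9 m[X2→φ1] = [8, 9, 8, 10]
r9 m[X2→φ2] = [8, 5, 4, 7]
fixed point reached at round 9
b[X0] = ⊗ incoming = [20, 14, 12, 16]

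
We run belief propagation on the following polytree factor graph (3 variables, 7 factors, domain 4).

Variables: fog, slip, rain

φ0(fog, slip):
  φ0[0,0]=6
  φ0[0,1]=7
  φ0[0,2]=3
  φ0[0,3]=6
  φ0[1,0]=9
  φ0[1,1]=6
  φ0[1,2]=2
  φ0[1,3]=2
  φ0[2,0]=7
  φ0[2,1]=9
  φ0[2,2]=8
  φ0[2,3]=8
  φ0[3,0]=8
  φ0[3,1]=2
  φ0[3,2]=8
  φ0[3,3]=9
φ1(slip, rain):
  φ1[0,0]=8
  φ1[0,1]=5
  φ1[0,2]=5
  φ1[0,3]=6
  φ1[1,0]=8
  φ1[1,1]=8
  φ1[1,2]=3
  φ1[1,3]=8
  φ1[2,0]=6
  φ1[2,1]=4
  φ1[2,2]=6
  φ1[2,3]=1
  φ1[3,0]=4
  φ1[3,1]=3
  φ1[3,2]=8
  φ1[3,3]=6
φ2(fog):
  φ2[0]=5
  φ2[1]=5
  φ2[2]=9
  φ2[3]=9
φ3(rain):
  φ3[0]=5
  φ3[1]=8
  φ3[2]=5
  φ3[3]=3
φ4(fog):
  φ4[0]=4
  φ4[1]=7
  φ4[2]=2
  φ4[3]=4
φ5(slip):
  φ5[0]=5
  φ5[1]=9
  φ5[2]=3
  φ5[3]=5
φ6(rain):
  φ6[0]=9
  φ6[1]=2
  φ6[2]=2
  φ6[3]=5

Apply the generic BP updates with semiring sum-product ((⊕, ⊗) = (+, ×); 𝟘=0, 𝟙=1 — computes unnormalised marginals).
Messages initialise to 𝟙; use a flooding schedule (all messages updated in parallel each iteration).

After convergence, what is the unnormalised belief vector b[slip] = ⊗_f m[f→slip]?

b[slip] = [2462100, 3353328, 689574, 1309420]

init: all messages = 𝟙 over 4 values
r1 m[φ0→fog] = [22, 19, 32, 27]
r1 m[φ0→slip] = [30, 24, 21, 25]
r1 m[φ1→slip] = [24, 27, 17, 21]
r1 m[φ1→rain] = [26, 20, 22, 21]
r1 m[φ2→fog] = [5, 5, 9, 9]
r1 m[φ3→rain] = [5, 8, 5, 3]
r1 m[φ4→fog] = [4, 7, 2, 4]
r1 m[φ5→slip] = [5, 9, 3, 5]
r1 m[φ6→rain] = [9, 2, 2, 5]
r1 m[fog→φ0] = [1, 1, 1, 1]
r1 m[fog→φ2] = [1, 1, 1, 1]
r1 m[fog→φ4] = [1, 1, 1, 1]
r1 m[slip→φ0] = [1, 1, 1, 1]
r1 m[slip→φ1] = [1, 1, 1, 1]
r1 m[slip→φ5] = [1, 1, 1, 1]
r1 m[rain→φ1] = [1, 1, 1, 1]
r1 m[rain→φ3] = [1, 1, 1, 1]
r1 m[rain→φ6] = [1, 1, 1, 1]
r2 m[φ0→fog] = [22, 19, 32, 27]
r2 m[φ0→slip] = [30, 24, 21, 25]
r2 m[φ1→slip] = [24, 27, 17, 21]
r2 m[φ1→rain] = [26, 20, 22, 21]
r2 m[φ2→fog] = [5, 5, 9, 9]
r2 m[φ3→rain] = [5, 8, 5, 3]
r2 m[φ4→fog] = [4, 7, 2, 4]
r2 m[φ5→slip] = [5, 9, 3, 5]
r2 m[φ6→rain] = [9, 2, 2, 5]
r2 m[fog→φ0] = [20, 35, 18, 36]
r2 m[fog→φ2] = [88, 133, 64, 108]
r2 m[fog→φ4] = [110, 95, 288, 243]
r2 m[slip→φ0] = [120, 243, 51, 105]
r2 m[slip→φ1] = [150, 216, 63, 125]
r2 m[slip→φ5] = [720, 648, 357, 525]
r2 m[rain→φ1] = [45, 16, 10, 15]
r2 m[rain→φ3] = [234, 40, 44, 105]
r2 m[rain→φ6] = [130, 160, 110, 63]
r3 m[φ0→fog] = [3204, 2850, 4275, 2799]
r3 m[φ0→slip] = [849, 584, 562, 658]
r3 m[φ1→slip] = [580, 638, 409, 398]
r3 m[φ1→rain] = [3806, 3105, 2776, 3441]
r3 m[φ2→fog] = [5, 5, 9, 9]
r3 m[φ3→rain] = [5, 8, 5, 3]
r3 m[φ4→fog] = [4, 7, 2, 4]
r3 m[φ5→slip] = [5, 9, 3, 5]
r3 m[φ6→rain] = [9, 2, 2, 5]
r3 m[fog→φ0] = [20, 35, 18, 36]
r3 m[fog→φ2] = [88, 133, 64, 108]
r3 m[fog→φ4] = [110, 95, 288, 243]
r3 m[slip→φ0] = [120, 243, 51, 105]
r3 m[slip→φ1] = [150, 216, 63, 125]
r3 m[slip→φ5] = [720, 648, 357, 525]
r3 m[rain→φ1] = [45, 16, 10, 15]
r3 m[rain→φ3] = [234, 40, 44, 105]
r3 m[rain→φ6] = [130, 160, 110, 63]
r4 m[φ0→fog] = [3204, 2850, 4275, 2799]
r4 m[φ0→slip] = [849, 584, 562, 658]
r4 m[φ1→slip] = [580, 638, 409, 398]
r4 m[φ1→rain] = [3806, 3105, 2776, 3441]
r4 m[φ2→fog] = [5, 5, 9, 9]
r4 m[φ3→rain] = [5, 8, 5, 3]
r4 m[φ4→fog] = [4, 7, 2, 4]
r4 m[φ5→slip] = [5, 9, 3, 5]
r4 m[φ6→rain] = [9, 2, 2, 5]
r4 m[fog→φ0] = [20, 35, 18, 36]
r4 m[fog→φ2] = [12816, 19950, 8550, 11196]
r4 m[fog→φ4] = [16020, 14250, 38475, 25191]
r4 m[slip→φ0] = [2900, 5742, 1227, 1990]
r4 m[slip→φ1] = [4245, 5256, 1686, 3290]
r4 m[slip→φ5] = [492420, 372592, 229858, 261884]
r4 m[rain→φ1] = [45, 16, 10, 15]
r4 m[rain→φ3] = [34254, 6210, 5552, 17205]
r4 m[rain→φ6] = [19030, 24840, 13880, 10323]
r5 m[φ0→fog] = [73215, 66986, 97714, 62410]
r5 m[φ0→slip] = [849, 584, 562, 658]
r5 m[φ1→slip] = [580, 638, 409, 398]
r5 m[φ1→rain] = [99284, 79887, 73429, 88944]
r5 m[φ2→fog] = [5, 5, 9, 9]
r5 m[φ3→rain] = [5, 8, 5, 3]
r5 m[φ4→fog] = [4, 7, 2, 4]
r5 m[φ5→slip] = [5, 9, 3, 5]
r5 m[φ6→rain] = [9, 2, 2, 5]
r5 m[fog→φ0] = [20, 35, 18, 36]
r5 m[fog→φ2] = [12816, 19950, 8550, 11196]
r5 m[fog→φ4] = [16020, 14250, 38475, 25191]
r5 m[slip→φ0] = [2900, 5742, 1227, 1990]
r5 m[slip→φ1] = [4245, 5256, 1686, 3290]
r5 m[slip→φ5] = [492420, 372592, 229858, 261884]
r5 m[rain→φ1] = [45, 16, 10, 15]
r5 m[rain→φ3] = [34254, 6210, 5552, 17205]
r5 m[rain→φ6] = [19030, 24840, 13880, 10323]
r6 m[φ0→fog] = [73215, 66986, 97714, 62410]
r6 m[φ0→slip] = [849, 584, 562, 658]
r6 m[φ1→slip] = [580, 638, 409, 398]
r6 m[φ1→rain] = [99284, 79887, 73429, 88944]
r6 m[φ2→fog] = [5, 5, 9, 9]
r6 m[φ3→rain] = [5, 8, 5, 3]
r6 m[φ4→fog] = [4, 7, 2, 4]
r6 m[φ5→slip] = [5, 9, 3, 5]
r6 m[φ6→rain] = [9, 2, 2, 5]
r6 m[fog→φ0] = [20, 35, 18, 36]
r6 m[fog→φ2] = [292860, 468902, 195428, 249640]
r6 m[fog→φ4] = [366075, 334930, 879426, 561690]
r6 m[slip→φ0] = [2900, 5742, 1227, 1990]
r6 m[slip→φ1] = [4245, 5256, 1686, 3290]
r6 m[slip→φ5] = [492420, 372592, 229858, 261884]
r6 m[rain→φ1] = [45, 16, 10, 15]
r6 m[rain→φ3] = [893556, 159774, 146858, 444720]
r6 m[rain→φ6] = [496420, 639096, 367145, 266832]
r7 m[φ0→fog] = [73215, 66986, 97714, 62410]
r7 m[φ0→slip] = [849, 584, 562, 658]
r7 m[φ1→slip] = [580, 638, 409, 398]
r7 m[φ1→rain] = [99284, 79887, 73429, 88944]
r7 m[φ2→fog] = [5, 5, 9, 9]
r7 m[φ3→rain] = [5, 8, 5, 3]
r7 m[φ4→fog] = [4, 7, 2, 4]
r7 m[φ5→slip] = [5, 9, 3, 5]
r7 m[φ6→rain] = [9, 2, 2, 5]
r7 m[fog→φ0] = [20, 35, 18, 36]
r7 m[fog→φ2] = [292860, 468902, 195428, 249640]
r7 m[fog→φ4] = [366075, 334930, 879426, 561690]
r7 m[slip→φ0] = [2900, 5742, 1227, 1990]
r7 m[slip→φ1] = [4245, 5256, 1686, 3290]
r7 m[slip→φ5] = [492420, 372592, 229858, 261884]
r7 m[rain→φ1] = [45, 16, 10, 15]
r7 m[rain→φ3] = [893556, 159774, 146858, 444720]
r7 m[rain→φ6] = [496420, 639096, 367145, 266832]
fixed point reached at round 7
b[slip] = ⊗ incoming = [2462100, 3353328, 689574, 1309420]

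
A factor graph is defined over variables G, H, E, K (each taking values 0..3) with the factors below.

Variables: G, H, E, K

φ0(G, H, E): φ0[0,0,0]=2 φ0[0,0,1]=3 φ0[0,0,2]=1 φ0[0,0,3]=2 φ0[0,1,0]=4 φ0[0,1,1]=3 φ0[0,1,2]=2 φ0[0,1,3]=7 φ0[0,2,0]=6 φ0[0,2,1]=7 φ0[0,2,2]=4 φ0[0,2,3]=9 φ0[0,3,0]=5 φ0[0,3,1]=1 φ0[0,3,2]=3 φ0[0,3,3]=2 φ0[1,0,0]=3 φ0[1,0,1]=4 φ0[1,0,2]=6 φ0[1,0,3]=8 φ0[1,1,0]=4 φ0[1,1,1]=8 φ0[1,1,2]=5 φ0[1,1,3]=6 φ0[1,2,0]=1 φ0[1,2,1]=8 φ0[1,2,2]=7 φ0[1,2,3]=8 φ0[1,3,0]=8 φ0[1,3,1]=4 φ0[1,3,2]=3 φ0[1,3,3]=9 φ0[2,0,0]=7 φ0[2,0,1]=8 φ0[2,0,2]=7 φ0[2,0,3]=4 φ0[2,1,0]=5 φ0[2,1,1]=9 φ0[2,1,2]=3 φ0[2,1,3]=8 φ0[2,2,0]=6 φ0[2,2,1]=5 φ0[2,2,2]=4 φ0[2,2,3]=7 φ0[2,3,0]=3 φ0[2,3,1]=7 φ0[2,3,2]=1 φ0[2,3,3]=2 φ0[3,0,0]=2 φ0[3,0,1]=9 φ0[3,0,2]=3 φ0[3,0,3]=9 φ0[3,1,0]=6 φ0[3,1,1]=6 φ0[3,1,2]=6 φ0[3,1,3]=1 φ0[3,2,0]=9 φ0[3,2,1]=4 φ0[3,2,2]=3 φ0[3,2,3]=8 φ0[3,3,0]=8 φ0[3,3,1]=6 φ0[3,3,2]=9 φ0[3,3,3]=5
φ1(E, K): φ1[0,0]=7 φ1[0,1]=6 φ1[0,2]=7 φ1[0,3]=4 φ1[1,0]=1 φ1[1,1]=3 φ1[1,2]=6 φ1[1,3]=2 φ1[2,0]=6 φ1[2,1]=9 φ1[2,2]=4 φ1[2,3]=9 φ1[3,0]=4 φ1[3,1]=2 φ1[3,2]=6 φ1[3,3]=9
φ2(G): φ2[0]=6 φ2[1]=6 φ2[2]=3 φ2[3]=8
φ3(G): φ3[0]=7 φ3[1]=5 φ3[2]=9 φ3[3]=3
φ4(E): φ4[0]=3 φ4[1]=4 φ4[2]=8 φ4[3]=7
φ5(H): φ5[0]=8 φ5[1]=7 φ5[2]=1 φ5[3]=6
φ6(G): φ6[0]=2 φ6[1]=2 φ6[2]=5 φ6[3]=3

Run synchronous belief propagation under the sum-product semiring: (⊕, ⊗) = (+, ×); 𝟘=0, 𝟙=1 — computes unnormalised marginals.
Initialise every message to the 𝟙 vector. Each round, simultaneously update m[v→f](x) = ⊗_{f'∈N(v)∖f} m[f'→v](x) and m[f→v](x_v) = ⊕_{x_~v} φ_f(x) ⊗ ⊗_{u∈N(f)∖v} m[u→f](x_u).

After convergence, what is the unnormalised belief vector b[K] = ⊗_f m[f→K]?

b[K] = [3557025, 3996696, 4560015, 5559063]

init: all messages = 𝟙 over 4 values
r1 m[φ0→G] = [61, 92, 86, 94]
r1 m[φ0→H] = [78, 83, 96, 76]
r1 m[φ0→E] = [79, 92, 67, 95]
r1 m[φ1→E] = [24, 12, 28, 21]
r1 m[φ1→K] = [18, 20, 23, 24]
r1 m[φ2→G] = [6, 6, 3, 8]
r1 m[φ3→G] = [7, 5, 9, 3]
r1 m[φ4→E] = [3, 4, 8, 7]
r1 m[φ5→H] = [8, 7, 1, 6]
r1 m[φ6→G] = [2, 2, 5, 3]
r1 m[G→φ0] = [1, 1, 1, 1]
r1 m[G→φ2] = [1, 1, 1, 1]
r1 m[G→φ3] = [1, 1, 1, 1]
r1 m[G→φ6] = [1, 1, 1, 1]
r1 m[H→φ0] = [1, 1, 1, 1]
r1 m[H→φ5] = [1, 1, 1, 1]
r1 m[E→φ0] = [1, 1, 1, 1]
r1 m[E→φ1] = [1, 1, 1, 1]
r1 m[E→φ4] = [1, 1, 1, 1]
r1 m[K→φ1] = [1, 1, 1, 1]
r2 m[φ0→G] = [61, 92, 86, 94]
r2 m[φ0→H] = [78, 83, 96, 76]
r2 m[φ0→E] = [79, 92, 67, 95]
r2 m[φ1→E] = [24, 12, 28, 21]
r2 m[φ1→K] = [18, 20, 23, 24]
r2 m[φ2→G] = [6, 6, 3, 8]
r2 m[φ3→G] = [7, 5, 9, 3]
r2 m[φ4→E] = [3, 4, 8, 7]
r2 m[φ5→H] = [8, 7, 1, 6]
r2 m[φ6→G] = [2, 2, 5, 3]
r2 m[G→φ0] = [84, 60, 135, 72]
r2 m[G→φ2] = [854, 920, 3870, 846]
r2 m[G→φ3] = [732, 1104, 1290, 2256]
r2 m[G→φ6] = [2562, 2760, 2322, 2256]
r2 m[H→φ0] = [8, 7, 1, 6]
r2 m[H→φ5] = [78, 83, 96, 76]
r2 m[E→φ0] = [72, 48, 224, 147]
r2 m[E→φ1] = [237, 368, 536, 665]
r2 m[E→φ4] = [1896, 1104, 1876, 1995]
r2 m[K→φ1] = [1, 1, 1, 1]
r3 m[φ0→G] = [31042, 61920, 51849, 60423]
r3 m[φ0→H] = [839436, 836388, 987039, 685926]
r3 m[φ0→E] = [36585, 46650, 30777, 40173]
r3 m[φ1→E] = [24, 12, 28, 21]
r3 m[φ1→K] = [7903, 8680, 10001, 12493]
r3 m[φ2→G] = [6, 6, 3, 8]
r3 m[φ3→G] = [7, 5, 9, 3]
r3 m[φ4→E] = [3, 4, 8, 7]
r3 m[φ5→H] = [8, 7, 1, 6]
r3 m[φ6→G] = [2, 2, 5, 3]
r3 m[G→φ0] = [84, 60, 135, 72]
r3 m[G→φ2] = [854, 920, 3870, 846]
r3 m[G→φ3] = [732, 1104, 1290, 2256]
r3 m[G→φ6] = [2562, 2760, 2322, 2256]
r3 m[H→φ0] = [8, 7, 1, 6]
r3 m[H→φ5] = [78, 83, 96, 76]
r3 m[E→φ0] = [72, 48, 224, 147]
r3 m[E→φ1] = [237, 368, 536, 665]
r3 m[E→φ4] = [1896, 1104, 1876, 1995]
r3 m[K→φ1] = [1, 1, 1, 1]
r4 m[φ0→G] = [31042, 61920, 51849, 60423]
r4 m[φ0→H] = [839436, 836388, 987039, 685926]
r4 m[φ0→E] = [36585, 46650, 30777, 40173]
r4 m[φ1→E] = [24, 12, 28, 21]
r4 m[φ1→K] = [7903, 8680, 10001, 12493]
r4 m[φ2→G] = [6, 6, 3, 8]
r4 m[φ3→G] = [7, 5, 9, 3]
r4 m[φ4→E] = [3, 4, 8, 7]
r4 m[φ5→H] = [8, 7, 1, 6]
r4 m[φ6→G] = [2, 2, 5, 3]
r4 m[G→φ0] = [84, 60, 135, 72]
r4 m[G→φ2] = [434588, 619200, 2333205, 543807]
r4 m[G→φ3] = [372504, 743040, 777735, 1450152]
r4 m[G→φ6] = [1303764, 1857600, 1399923, 1450152]
r4 m[H→φ0] = [8, 7, 1, 6]
r4 m[H→φ5] = [839436, 836388, 987039, 685926]
r4 m[E→φ0] = [72, 48, 224, 147]
r4 m[E→φ1] = [109755, 186600, 246216, 281211]
r4 m[E→φ4] = [878040, 559800, 861756, 843633]
r4 m[K→φ1] = [1, 1, 1, 1]
r5 m[φ0→G] = [31042, 61920, 51849, 60423]
r5 m[φ0→H] = [839436, 836388, 987039, 685926]
r5 m[φ0→E] = [36585, 46650, 30777, 40173]
r5 m[φ1→E] = [24, 12, 28, 21]
r5 m[φ1→K] = [3557025, 3996696, 4560015, 5559063]
r5 m[φ2→G] = [6, 6, 3, 8]
r5 m[φ3→G] = [7, 5, 9, 3]
r5 m[φ4→E] = [3, 4, 8, 7]
r5 m[φ5→H] = [8, 7, 1, 6]
r5 m[φ6→G] = [2, 2, 5, 3]
r5 m[G→φ0] = [84, 60, 135, 72]
r5 m[G→φ2] = [434588, 619200, 2333205, 543807]
r5 m[G→φ3] = [372504, 743040, 777735, 1450152]
r5 m[G→φ6] = [1303764, 1857600, 1399923, 1450152]
r5 m[H→φ0] = [8, 7, 1, 6]
r5 m[H→φ5] = [839436, 836388, 987039, 685926]
r5 m[E→φ0] = [72, 48, 224, 147]
r5 m[E→φ1] = [109755, 186600, 246216, 281211]
r5 m[E→φ4] = [878040, 559800, 861756, 843633]
r5 m[K→φ1] = [1, 1, 1, 1]
r6 m[φ0→G] = [31042, 61920, 51849, 60423]
r6 m[φ0→H] = [839436, 836388, 987039, 685926]
r6 m[φ0→E] = [36585, 46650, 30777, 40173]
r6 m[φ1→E] = [24, 12, 28, 21]
r6 m[φ1→K] = [3557025, 3996696, 4560015, 5559063]
r6 m[φ2→G] = [6, 6, 3, 8]
r6 m[φ3→G] = [7, 5, 9, 3]
r6 m[φ4→E] = [3, 4, 8, 7]
r6 m[φ5→H] = [8, 7, 1, 6]
r6 m[φ6→G] = [2, 2, 5, 3]
r6 m[G→φ0] = [84, 60, 135, 72]
r6 m[G→φ2] = [434588, 619200, 2333205, 543807]
r6 m[G→φ3] = [372504, 743040, 777735, 1450152]
r6 m[G→φ6] = [1303764, 1857600, 1399923, 1450152]
r6 m[H→φ0] = [8, 7, 1, 6]
r6 m[H→φ5] = [839436, 836388, 987039, 685926]
r6 m[E→φ0] = [72, 48, 224, 147]
r6 m[E→φ1] = [109755, 186600, 246216, 281211]
r6 m[E→φ4] = [878040, 559800, 861756, 843633]
r6 m[K→φ1] = [1, 1, 1, 1]
fixed point reached at round 6
b[K] = ⊗ incoming = [3557025, 3996696, 4560015, 5559063]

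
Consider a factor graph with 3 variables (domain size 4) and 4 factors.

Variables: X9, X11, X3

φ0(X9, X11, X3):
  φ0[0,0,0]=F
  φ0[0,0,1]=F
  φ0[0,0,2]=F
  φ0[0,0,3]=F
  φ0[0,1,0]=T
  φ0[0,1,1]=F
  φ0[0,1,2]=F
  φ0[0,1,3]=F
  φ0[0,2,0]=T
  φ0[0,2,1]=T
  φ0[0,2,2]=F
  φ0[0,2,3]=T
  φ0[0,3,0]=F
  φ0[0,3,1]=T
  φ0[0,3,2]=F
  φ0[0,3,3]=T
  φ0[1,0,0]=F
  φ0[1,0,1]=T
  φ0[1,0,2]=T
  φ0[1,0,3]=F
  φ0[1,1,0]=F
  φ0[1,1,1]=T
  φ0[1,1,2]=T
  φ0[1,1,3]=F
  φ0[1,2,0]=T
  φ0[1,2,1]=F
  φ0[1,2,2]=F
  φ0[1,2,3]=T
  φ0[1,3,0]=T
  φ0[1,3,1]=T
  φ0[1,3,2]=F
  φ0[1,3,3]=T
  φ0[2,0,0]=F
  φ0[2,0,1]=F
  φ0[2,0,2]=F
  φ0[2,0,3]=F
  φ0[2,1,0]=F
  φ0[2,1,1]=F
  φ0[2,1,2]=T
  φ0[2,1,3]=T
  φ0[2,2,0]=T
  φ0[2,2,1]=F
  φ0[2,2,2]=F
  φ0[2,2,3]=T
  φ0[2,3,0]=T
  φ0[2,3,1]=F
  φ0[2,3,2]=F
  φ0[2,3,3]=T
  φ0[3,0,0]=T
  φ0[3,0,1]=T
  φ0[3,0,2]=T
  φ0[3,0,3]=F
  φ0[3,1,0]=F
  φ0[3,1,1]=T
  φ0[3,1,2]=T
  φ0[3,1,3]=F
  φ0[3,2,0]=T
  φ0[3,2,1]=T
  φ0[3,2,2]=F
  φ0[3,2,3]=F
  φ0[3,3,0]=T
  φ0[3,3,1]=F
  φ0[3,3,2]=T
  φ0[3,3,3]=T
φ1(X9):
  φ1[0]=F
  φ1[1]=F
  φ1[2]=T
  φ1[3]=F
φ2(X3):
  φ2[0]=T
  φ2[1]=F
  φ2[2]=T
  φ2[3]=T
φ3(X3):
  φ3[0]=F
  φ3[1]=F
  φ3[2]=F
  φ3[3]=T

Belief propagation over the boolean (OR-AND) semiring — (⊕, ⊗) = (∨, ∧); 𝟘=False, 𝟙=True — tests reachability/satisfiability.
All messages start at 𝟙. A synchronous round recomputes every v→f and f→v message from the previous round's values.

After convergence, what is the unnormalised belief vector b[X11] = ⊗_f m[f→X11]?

b[X11] = [F, T, T, T]

init: all messages = 𝟙 over 4 values
r1 m[φ0→X9] = [T, T, T, T]
r1 m[φ0→X11] = [T, T, T, T]
r1 m[φ0→X3] = [T, T, T, T]
r1 m[φ1→X9] = [F, F, T, F]
r1 m[φ2→X3] = [T, F, T, T]
r1 m[φ3→X3] = [F, F, F, T]
r1 m[X9→φ0] = [T, T, T, T]
r1 m[X9→φ1] = [T, T, T, T]
r1 m[X11→φ0] = [T, T, T, T]
r1 m[X3→φ0] = [T, T, T, T]
r1 m[X3→φ2] = [T, T, T, T]
r1 m[X3→φ3] = [T, T, T, T]
r2 m[φ0→X9] = [T, T, T, T]
r2 m[φ0→X11] = [T, T, T, T]
r2 m[φ0→X3] = [T, T, T, T]
r2 m[φ1→X9] = [F, F, T, F]
r2 m[φ2→X3] = [T, F, T, T]
r2 m[φ3→X3] = [F, F, F, T]
r2 m[X9→φ0] = [F, F, T, F]
r2 m[X9→φ1] = [T, T, T, T]
r2 m[X11→φ0] = [T, T, T, T]
r2 m[X3→φ0] = [F, F, F, T]
r2 m[X3→φ2] = [F, F, F, T]
r2 m[X3→φ3] = [T, F, T, T]
r3 m[φ0→X9] = [T, T, T, T]
r3 m[φ0→X11] = [F, T, T, T]
r3 m[φ0→X3] = [T, F, T, T]
r3 m[φ1→X9] = [F, F, T, F]
r3 m[φ2→X3] = [T, F, T, T]
r3 m[φ3→X3] = [F, F, F, T]
r3 m[X9→φ0] = [F, F, T, F]
r3 m[X9→φ1] = [T, T, T, T]
r3 m[X11→φ0] = [T, T, T, T]
r3 m[X3→φ0] = [F, F, F, T]
r3 m[X3→φ2] = [F, F, F, T]
r3 m[X3→φ3] = [T, F, T, T]
r4 m[φ0→X9] = [T, T, T, T]
r4 m[φ0→X11] = [F, T, T, T]
r4 m[φ0→X3] = [T, F, T, T]
r4 m[φ1→X9] = [F, F, T, F]
r4 m[φ2→X3] = [T, F, T, T]
r4 m[φ3→X3] = [F, F, F, T]
r4 m[X9→φ0] = [F, F, T, F]
r4 m[X9→φ1] = [T, T, T, T]
r4 m[X11→φ0] = [T, T, T, T]
r4 m[X3→φ0] = [F, F, F, T]
r4 m[X3→φ2] = [F, F, F, T]
r4 m[X3→φ3] = [T, F, T, T]
fixed point reached at round 4
b[X11] = ⊗ incoming = [F, T, T, T]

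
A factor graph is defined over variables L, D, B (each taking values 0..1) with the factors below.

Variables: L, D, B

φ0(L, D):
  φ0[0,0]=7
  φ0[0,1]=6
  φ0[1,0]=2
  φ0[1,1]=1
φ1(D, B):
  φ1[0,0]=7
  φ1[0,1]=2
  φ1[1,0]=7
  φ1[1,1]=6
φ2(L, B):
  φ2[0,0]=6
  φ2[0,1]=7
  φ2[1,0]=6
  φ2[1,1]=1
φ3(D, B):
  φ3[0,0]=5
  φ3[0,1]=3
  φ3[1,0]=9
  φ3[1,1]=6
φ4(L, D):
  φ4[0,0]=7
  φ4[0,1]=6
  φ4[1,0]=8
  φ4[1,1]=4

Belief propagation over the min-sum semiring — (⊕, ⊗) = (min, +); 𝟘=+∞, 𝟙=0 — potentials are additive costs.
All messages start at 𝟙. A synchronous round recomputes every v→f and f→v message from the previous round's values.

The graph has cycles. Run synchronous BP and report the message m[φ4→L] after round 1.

message @ round 1 = [6, 4]

init: all messages = 𝟙 over 2 values
r1 m[φ0→L] = [6, 1]
r1 m[φ0→D] = [2, 1]
r1 m[φ1→D] = [2, 6]
r1 m[φ1→B] = [7, 2]
r1 m[φ2→L] = [6, 1]
r1 m[φ2→B] = [6, 1]
r1 m[φ3→D] = [3, 6]
r1 m[φ3→B] = [5, 3]
r1 m[φ4→L] = [6, 4]
r1 m[φ4→D] = [7, 4]
r1 m[L→φ0] = [0, 0]
r1 m[L→φ2] = [0, 0]
r1 m[L→φ4] = [0, 0]
r1 m[D→φ0] = [0, 0]
r1 m[D→φ1] = [0, 0]
r1 m[D→φ3] = [0, 0]
r1 m[D→φ4] = [0, 0]
r1 m[B→φ1] = [0, 0]
r1 m[B→φ2] = [0, 0]
r1 m[B→φ3] = [0, 0]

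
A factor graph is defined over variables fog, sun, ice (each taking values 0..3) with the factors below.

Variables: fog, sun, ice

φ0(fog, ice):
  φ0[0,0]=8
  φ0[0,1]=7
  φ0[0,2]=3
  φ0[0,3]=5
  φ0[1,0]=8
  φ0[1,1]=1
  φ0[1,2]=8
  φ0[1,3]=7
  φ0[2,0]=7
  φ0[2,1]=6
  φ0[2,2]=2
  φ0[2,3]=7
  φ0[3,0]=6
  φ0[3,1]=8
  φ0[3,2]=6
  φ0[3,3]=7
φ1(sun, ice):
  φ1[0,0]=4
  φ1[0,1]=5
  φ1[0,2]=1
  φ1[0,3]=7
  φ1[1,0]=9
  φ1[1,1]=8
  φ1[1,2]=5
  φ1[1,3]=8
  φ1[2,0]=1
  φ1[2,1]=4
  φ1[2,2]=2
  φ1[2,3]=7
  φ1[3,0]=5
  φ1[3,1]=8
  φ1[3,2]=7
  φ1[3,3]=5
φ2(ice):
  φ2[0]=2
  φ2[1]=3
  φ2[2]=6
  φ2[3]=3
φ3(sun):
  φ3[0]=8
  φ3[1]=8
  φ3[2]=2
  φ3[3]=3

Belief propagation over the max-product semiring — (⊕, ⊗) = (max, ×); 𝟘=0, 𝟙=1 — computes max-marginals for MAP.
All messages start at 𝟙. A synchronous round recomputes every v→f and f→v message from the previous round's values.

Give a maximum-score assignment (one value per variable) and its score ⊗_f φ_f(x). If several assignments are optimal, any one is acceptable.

init: all messages = 𝟙 over 4 values
r1 m[φ0→fog] = [8, 8, 7, 8]
r1 m[φ0→ice] = [8, 8, 8, 7]
r1 m[φ1→sun] = [7, 9, 7, 8]
r1 m[φ1→ice] = [9, 8, 7, 8]
r1 m[φ2→ice] = [2, 3, 6, 3]
r1 m[φ3→sun] = [8, 8, 2, 3]
r1 m[fog→φ0] = [1, 1, 1, 1]
r1 m[sun→φ1] = [1, 1, 1, 1]
r1 m[sun→φ3] = [1, 1, 1, 1]
r1 m[ice→φ0] = [1, 1, 1, 1]
r1 m[ice→φ1] = [1, 1, 1, 1]
r1 m[ice→φ2] = [1, 1, 1, 1]
r2 m[φ0→fog] = [8, 8, 7, 8]
r2 m[φ0→ice] = [8, 8, 8, 7]
r2 m[φ1→sun] = [7, 9, 7, 8]
r2 m[φ1→ice] = [9, 8, 7, 8]
r2 m[φ2→ice] = [2, 3, 6, 3]
r2 m[φ3→sun] = [8, 8, 2, 3]
r2 m[fog→φ0] = [1, 1, 1, 1]
r2 m[sun→φ1] = [8, 8, 2, 3]
r2 m[sun→φ3] = [7, 9, 7, 8]
r2 m[ice→φ0] = [18, 24, 42, 24]
r2 m[ice→φ1] = [16, 24, 48, 21]
r2 m[ice→φ2] = [72, 64, 56, 56]
r3 m[φ0→fog] = [168, 336, 168, 252]
r3 m[φ0→ice] = [8, 8, 8, 7]
r3 m[φ1→sun] = [147, 240, 147, 336]
r3 m[φ1→ice] = [72, 64, 40, 64]
r3 m[φ2→ice] = [2, 3, 6, 3]
r3 m[φ3→sun] = [8, 8, 2, 3]
r3 m[fog→φ0] = [1, 1, 1, 1]
r3 m[sun→φ1] = [8, 8, 2, 3]
r3 m[sun→φ3] = [7, 9, 7, 8]
r3 m[ice→φ0] = [18, 24, 42, 24]
r3 m[ice→φ1] = [16, 24, 48, 21]
r3 m[ice→φ2] = [72, 64, 56, 56]
r4 m[φ0→fog] = [168, 336, 168, 252]
r4 m[φ0→ice] = [8, 8, 8, 7]
r4 m[φ1→sun] = [147, 240, 147, 336]
r4 m[φ1→ice] = [72, 64, 40, 64]
r4 m[φ2→ice] = [2, 3, 6, 3]
r4 m[φ3→sun] = [8, 8, 2, 3]
r4 m[fog→φ0] = [1, 1, 1, 1]
r4 m[sun→φ1] = [8, 8, 2, 3]
r4 m[sun→φ3] = [147, 240, 147, 336]
r4 m[ice→φ0] = [144, 192, 240, 192]
r4 m[ice→φ1] = [16, 24, 48, 21]
r4 m[ice→φ2] = [576, 512, 320, 448]
r5 m[φ0→fog] = [1344, 1920, 1344, 1536]
r5 m[φ0→ice] = [8, 8, 8, 7]
r5 m[φ1→sun] = [147, 240, 147, 336]
r5 m[φ1→ice] = [72, 64, 40, 64]
r5 m[φ2→ice] = [2, 3, 6, 3]
r5 m[φ3→sun] = [8, 8, 2, 3]
r5 m[fog→φ0] = [1, 1, 1, 1]
r5 m[sun→φ1] = [8, 8, 2, 3]
r5 m[sun→φ3] = [147, 240, 147, 336]
r5 m[ice→φ0] = [144, 192, 240, 192]
r5 m[ice→φ1] = [16, 24, 48, 21]
r5 m[ice→φ2] = [576, 512, 320, 448]
r6 m[φ0→fog] = [1344, 1920, 1344, 1536]
r6 m[φ0→ice] = [8, 8, 8, 7]
r6 m[φ1→sun] = [147, 240, 147, 336]
r6 m[φ1→ice] = [72, 64, 40, 64]
r6 m[φ2→ice] = [2, 3, 6, 3]
r6 m[φ3→sun] = [8, 8, 2, 3]
r6 m[fog→φ0] = [1, 1, 1, 1]
r6 m[sun→φ1] = [8, 8, 2, 3]
r6 m[sun→φ3] = [147, 240, 147, 336]
r6 m[ice→φ0] = [144, 192, 240, 192]
r6 m[ice→φ1] = [16, 24, 48, 21]
r6 m[ice→φ2] = [576, 512, 320, 448]
fixed point reached at round 6
traceback from fog: (fog=1, sun=1, ice=2), score=1920

assignment: (fog=1, sun=1, ice=2); score = 1920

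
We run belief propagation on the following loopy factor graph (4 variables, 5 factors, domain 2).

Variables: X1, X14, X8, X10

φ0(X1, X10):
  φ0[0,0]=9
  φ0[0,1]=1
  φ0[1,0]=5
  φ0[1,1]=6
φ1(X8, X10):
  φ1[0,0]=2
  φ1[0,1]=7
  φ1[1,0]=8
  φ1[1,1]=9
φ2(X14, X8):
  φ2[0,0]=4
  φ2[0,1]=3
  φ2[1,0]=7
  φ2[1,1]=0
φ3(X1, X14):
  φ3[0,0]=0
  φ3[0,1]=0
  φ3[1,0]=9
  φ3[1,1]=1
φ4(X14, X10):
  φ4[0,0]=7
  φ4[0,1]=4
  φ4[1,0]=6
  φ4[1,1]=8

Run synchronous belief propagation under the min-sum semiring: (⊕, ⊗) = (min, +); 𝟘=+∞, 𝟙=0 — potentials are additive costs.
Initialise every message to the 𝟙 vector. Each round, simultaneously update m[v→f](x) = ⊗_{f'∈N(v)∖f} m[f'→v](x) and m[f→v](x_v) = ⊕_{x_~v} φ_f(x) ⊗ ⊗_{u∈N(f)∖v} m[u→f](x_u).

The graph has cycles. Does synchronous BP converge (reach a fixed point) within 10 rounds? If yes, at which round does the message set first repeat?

NOT CONVERGED within 10 rounds

init: all messages = 𝟙 over 2 values
r1 m[φ0→X1] = [1, 5]
r1 m[φ0→X10] = [5, 1]
r1 m[φ1→X8] = [2, 8]
r1 m[φ1→X10] = [2, 7]
r1 m[φ2→X14] = [3, 0]
r1 m[φ2→X8] = [4, 0]
r1 m[φ3→X1] = [0, 1]
r1 m[φ3→X14] = [0, 0]
r1 m[φ4→X14] = [4, 6]
r1 m[φ4→X10] = [6, 4]
r1 m[X1→φ0] = [0, 0]
r1 m[X1→φ3] = [0, 0]
r1 m[X14→φ2] = [0, 0]
r1 m[X14→φ3] = [0, 0]
r1 m[X14→φ4] = [0, 0]
r1 m[X8→φ1] = [0, 0]
r1 m[X8→φ2] = [0, 0]
r1 m[X10→φ0] = [0, 0]
r1 m[X10→φ1] = [0, 0]
r1 m[X10→φ4] = [0, 0]
r2 m[φ0→X1] = [1, 5]
r2 m[φ0→X10] = [5, 1]
r2 m[φ1→X8] = [2, 8]
r2 m[φ1→X10] = [2, 7]
r2 m[φ2→X14] = [3, 0]
r2 m[φ2→X8] = [4, 0]
r2 m[φ3→X1] = [0, 1]
r2 m[φ3→X14] = [0, 0]
r2 m[φ4→X14] = [4, 6]
r2 m[φ4→X10] = [6, 4]
r2 m[X1→φ0] = [0, 1]
r2 m[X1→φ3] = [1, 5]
r2 m[X14→φ2] = [4, 6]
r2 m[X14→φ3] = [7, 6]
r2 m[X14→φ4] = [3, 0]
r2 m[X8→φ1] = [4, 0]
r2 m[X8→φ2] = [2, 8]
r2 m[X10→φ0] = [8, 11]
r2 m[X10→φ1] = [11, 5]
r2 m[X10→φ4] = [7, 8]
r3 m[φ0→X1] = [12, 13]
r3 m[φ0→X10] = [6, 1]
r3 m[φ1→X8] = [12, 14]
r3 m[φ1→X10] = [6, 9]
r3 m[φ2→X14] = [6, 8]
r3 m[φ2→X8] = [8, 6]
r3 m[φ3→X1] = [6, 7]
r3 m[φ3→X14] = [1, 1]
r3 m[φ4→X14] = [12, 13]
r3 m[φ4→X10] = [6, 7]
r3 m[X1→φ0] = [0, 1]
r3 m[X1→φ3] = [1, 5]
r3 m[X14→φ2] = [4, 6]
r3 m[X14→φ3] = [7, 6]
r3 m[X14→φ4] = [3, 0]
r3 m[X8→φ1] = [4, 0]
r3 m[X8→φ2] = [2, 8]
r3 m[X10→φ0] = [8, 11]
r3 m[X10→φ1] = [11, 5]
r3 m[X10→φ4] = [7, 8]
r4 m[φ0→X1] = [12, 13]
r4 m[φ0→X10] = [6, 1]
r4 m[φ1→X8] = [12, 14]
r4 m[φ1→X10] = [6, 9]
r4 m[φ2→X14] = [6, 8]
r4 m[φ2→X8] = [8, 6]
r4 m[φ3→X1] = [6, 7]
r4 m[φ3→X14] = [1, 1]
r4 m[φ4→X14] = [12, 13]
r4 m[φ4→X10] = [6, 7]
r4 m[X1→φ0] = [6, 7]
r4 m[X1→φ3] = [12, 13]
r4 m[X14→φ2] = [13, 14]
r4 m[X14→φ3] = [18, 21]
r4 m[X14→φ4] = [7, 9]
r4 m[X8→φ1] = [8, 6]
r4 m[X8→φ2] = [12, 14]
r4 m[X10→φ0] = [12, 16]
r4 m[X10→φ1] = [12, 8]
r4 m[X10→φ4] = [12, 10]
r5 m[φ0→X1] = [17, 17]
r5 m[φ0→X10] = [12, 7]
r5 m[φ1→X8] = [14, 17]
r5 m[φ1→X10] = [10, 15]
r5 m[φ2→X14] = [16, 14]
r5 m[φ2→X8] = [17, 14]
r5 m[φ3→X1] = [18, 22]
r5 m[φ3→X14] = [12, 12]
r5 m[φ4→X14] = [14, 18]
r5 m[φ4→X10] = [14, 11]
r5 m[X1→φ0] = [6, 7]
r5 m[X1→φ3] = [12, 13]
r5 m[X14→φ2] = [13, 14]
r5 m[X14→φ3] = [18, 21]
r5 m[X14→φ4] = [7, 9]
r5 m[X8→φ1] = [8, 6]
r5 m[X8→φ2] = [12, 14]
r5 m[X10→φ0] = [12, 16]
r5 m[X10→φ1] = [12, 8]
r5 m[X10→φ4] = [12, 10]
r6 m[φ0→X1] = [17, 17]
r6 m[φ0→X10] = [12, 7]
r6 m[φ1→X8] = [14, 17]
r6 m[φ1→X10] = [10, 15]
r6 m[φ2→X14] = [16, 14]
r6 m[φ2→X8] = [17, 14]
r6 m[φ3→X1] = [18, 22]
r6 m[φ3→X14] = [12, 12]
r6 m[φ4→X14] = [14, 18]
r6 m[φ4→X10] = [14, 11]
r6 m[X1→φ0] = [18, 22]
r6 m[X1→φ3] = [17, 17]
r6 m[X14→φ2] = [26, 30]
r6 m[X14→φ3] = [30, 32]
r6 m[X14→φ4] = [28, 26]
r6 m[X8→φ1] = [17, 14]
r6 m[X8→φ2] = [14, 17]
r6 m[X10→φ0] = [24, 26]
r6 m[X10→φ1] = [26, 18]
r6 m[X10→φ4] = [22, 22]
r7 m[φ0→X1] = [27, 29]
r7 m[φ0→X10] = [27, 19]
r7 m[φ1→X8] = [25, 27]
r7 m[φ1→X10] = [19, 23]
r7 m[φ2→X14] = [18, 17]
r7 m[φ2→X8] = [30, 29]
r7 m[φ3→X1] = [30, 33]
r7 m[φ3→X14] = [17, 17]
r7 m[φ4→X14] = [26, 28]
r7 m[φ4→X10] = [32, 32]
r7 m[X1→φ0] = [18, 22]
r7 m[X1→φ3] = [17, 17]
r7 m[X14→φ2] = [26, 30]
r7 m[X14→φ3] = [30, 32]
r7 m[X14→φ4] = [28, 26]
r7 m[X8→φ1] = [17, 14]
r7 m[X8→φ2] = [14, 17]
r7 m[X10→φ0] = [24, 26]
r7 m[X10→φ1] = [26, 18]
r7 m[X10→φ4] = [22, 22]
r8 m[φ0→X1] = [27, 29]
r8 m[φ0→X10] = [27, 19]
r8 m[φ1→X8] = [25, 27]
r8 m[φ1→X10] = [19, 23]
r8 m[φ2→X14] = [18, 17]
r8 m[φ2→X8] = [30, 29]
r8 m[φ3→X1] = [30, 33]
r8 m[φ3→X14] = [17, 17]
r8 m[φ4→X14] = [26, 28]
r8 m[φ4→X10] = [32, 32]
r8 m[X1→φ0] = [30, 33]
r8 m[X1→φ3] = [27, 29]
r8 m[X14→φ2] = [43, 45]
r8 m[X14→φ3] = [44, 45]
r8 m[X14→φ4] = [35, 34]
r8 m[X8→φ1] = [30, 29]
r8 m[X8→φ2] = [25, 27]
r8 m[X10→φ0] = [51, 55]
r8 m[X10→φ1] = [59, 51]
r8 m[X10→φ4] = [46, 42]
r9 m[φ0→X1] = [56, 56]
r9 m[φ0→X10] = [38, 31]
r9 m[φ1→X8] = [58, 60]
r9 m[φ1→X10] = [32, 37]
r9 m[φ2→X14] = [29, 27]
r9 m[φ2→X8] = [47, 45]
r9 m[φ3→X1] = [44, 46]
r9 m[φ3→X14] = [27, 27]
r9 m[φ4→X14] = [46, 50]
r9 m[φ4→X10] = [40, 39]
r9 m[X1→φ0] = [30, 33]
r9 m[X1→φ3] = [27, 29]
r9 m[X14→φ2] = [43, 45]
r9 m[X14→φ3] = [44, 45]
r9 m[X14→φ4] = [35, 34]
r9 m[X8→φ1] = [30, 29]
r9 m[X8→φ2] = [25, 27]
r9 m[X10→φ0] = [51, 55]
r9 m[X10→φ1] = [59, 51]
r9 m[X10→φ4] = [46, 42]
r10 m[φ0→X1] = [56, 56]
r10 m[φ0→X10] = [38, 31]
r10 m[φ1→X8] = [58, 60]
r10 m[φ1→X10] = [32, 37]
r10 m[φ2→X14] = [29, 27]
r10 m[φ2→X8] = [47, 45]
r10 m[φ3→X1] = [44, 46]
r10 m[φ3→X14] = [27, 27]
r10 m[φ4→X14] = [46, 50]
r10 m[φ4→X10] = [40, 39]
r10 m[X1→φ0] = [44, 46]
r10 m[X1→φ3] = [56, 56]
r10 m[X14→φ2] = [73, 77]
r10 m[X14→φ3] = [75, 77]
r10 m[X14→φ4] = [56, 54]
r10 m[X8→φ1] = [47, 45]
r10 m[X8→φ2] = [58, 60]
r10 m[X10→φ0] = [72, 76]
r10 m[X10→φ1] = [78, 70]
r10 m[X10→φ4] = [70, 68]
no fixed point within 10 rounds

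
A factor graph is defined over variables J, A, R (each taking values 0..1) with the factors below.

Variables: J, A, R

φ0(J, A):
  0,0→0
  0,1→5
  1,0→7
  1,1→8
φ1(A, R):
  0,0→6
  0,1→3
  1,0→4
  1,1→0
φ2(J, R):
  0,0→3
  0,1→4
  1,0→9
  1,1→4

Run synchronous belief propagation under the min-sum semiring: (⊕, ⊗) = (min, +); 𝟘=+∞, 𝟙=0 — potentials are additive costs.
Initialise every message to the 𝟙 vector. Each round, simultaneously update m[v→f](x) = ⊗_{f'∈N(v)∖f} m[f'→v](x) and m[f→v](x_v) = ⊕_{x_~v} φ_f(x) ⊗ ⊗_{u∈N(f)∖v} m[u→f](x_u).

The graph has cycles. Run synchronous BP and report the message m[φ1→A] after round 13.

message @ round 13 = [17, 14]

init: all messages = 𝟙 over 2 values
r1 m[φ0→J] = [0, 7]
r1 m[φ0→A] = [0, 5]
r1 m[φ1→A] = [3, 0]
r1 m[φ1→R] = [4, 0]
r1 m[φ2→J] = [3, 4]
r1 m[φ2→R] = [3, 4]
r1 m[J→φ0] = [0, 0]
r1 m[J→φ2] = [0, 0]
r1 m[A→φ0] = [0, 0]
r1 m[A→φ1] = [0, 0]
r1 m[R→φ1] = [0, 0]
r1 m[R→φ2] = [0, 0]
r2 m[φ0→J] = [0, 7]
r2 m[φ0→A] = [0, 5]
r2 m[φ1→A] = [3, 0]
r2 m[φ1→R] = [4, 0]
r2 m[φ2→J] = [3, 4]
r2 m[φ2→R] = [3, 4]
r2 m[J→φ0] = [3, 4]
r2 m[J→φ2] = [0, 7]
r2 m[A→φ0] = [3, 0]
r2 m[A→φ1] = [0, 5]
r2 m[R→φ1] = [3, 4]
r2 m[R→φ2] = [4, 0]
r3 m[φ0→J] = [3, 8]
r3 m[φ0→A] = [3, 8]
r3 m[φ1→A] = [7, 4]
r3 m[φ1→R] = [6, 3]
r3 m[φ2→J] = [4, 4]
r3 m[φ2→R] = [3, 4]
r3 m[J→φ0] = [3, 4]
r3 m[J→φ2] = [0, 7]
r3 m[A→φ0] = [3, 0]
r3 m[A→φ1] = [0, 5]
r3 m[R→φ1] = [3, 4]
r3 m[R→φ2] = [4, 0]
r4 m[φ0→J] = [3, 8]
r4 m[φ0→A] = [3, 8]
r4 m[φ1→A] = [7, 4]
r4 m[φ1→R] = [6, 3]
r4 m[φ2→J] = [4, 4]
r4 m[φ2→R] = [3, 4]
r4 m[J→φ0] = [4, 4]
r4 m[J→φ2] = [3, 8]
r4 m[A→φ0] = [7, 4]
r4 m[A→φ1] = [3, 8]
r4 m[R→φ1] = [3, 4]
r4 m[R→φ2] = [6, 3]
r5 m[φ0→J] = [7, 12]
r5 m[φ0→A] = [4, 9]
r5 m[φ1→A] = [7, 4]
r5 m[φ1→R] = [9, 6]
r5 m[φ2→J] = [7, 7]
r5 m[φ2→R] = [6, 7]
r5 m[J→φ0] = [4, 4]
r5 m[J→φ2] = [3, 8]
r5 m[A→φ0] = [7, 4]
r5 m[A→φ1] = [3, 8]
r5 m[R→φ1] = [3, 4]
r5 m[R→φ2] = [6, 3]
r6 m[φ0→J] = [7, 12]
r6 m[φ0→A] = [4, 9]
r6 m[φ1→A] = [7, 4]
r6 m[φ1→R] = [9, 6]
r6 m[φ2→J] = [7, 7]
r6 m[φ2→R] = [6, 7]
r6 m[J→φ0] = [7, 7]
r6 m[J→φ2] = [7, 12]
r6 m[A→φ0] = [7, 4]
r6 m[A→φ1] = [4, 9]
r6 m[R→φ1] = [6, 7]
r6 m[R→φ2] = [9, 6]
r7 m[φ0→J] = [7, 12]
r7 m[φ0→A] = [7, 12]
r7 m[φ1→A] = [10, 7]
r7 m[φ1→R] = [10, 7]
r7 m[φ2→J] = [10, 10]
r7 m[φ2→R] = [10, 11]
r7 m[J→φ0] = [7, 7]
r7 m[J→φ2] = [7, 12]
r7 m[A→φ0] = [7, 4]
r7 m[A→φ1] = [4, 9]
r7 m[R→φ1] = [6, 7]
r7 m[R→φ2] = [9, 6]
r8 m[φ0→J] = [7, 12]
r8 m[φ0→A] = [7, 12]
r8 m[φ1→A] = [10, 7]
r8 m[φ1→R] = [10, 7]
r8 m[φ2→J] = [10, 10]
r8 m[φ2→R] = [10, 11]
r8 m[J→φ0] = [10, 10]
r8 m[J→φ2] = [7, 12]
r8 m[A→φ0] = [10, 7]
r8 m[A→φ1] = [7, 12]
r8 m[R→φ1] = [10, 11]
r8 m[R→φ2] = [10, 7]
r9 m[φ0→J] = [10, 15]
r9 m[φ0→A] = [10, 15]
r9 m[φ1→A] = [14, 11]
r9 m[φ1→R] = [13, 10]
r9 m[φ2→J] = [11, 11]
r9 m[φ2→R] = [10, 11]
r9 m[J→φ0] = [10, 10]
r9 m[J→φ2] = [7, 12]
r9 m[A→φ0] = [10, 7]
r9 m[A→φ1] = [7, 12]
r9 m[R→φ1] = [10, 11]
r9 m[R→φ2] = [10, 7]
r10 m[φ0→J] = [10, 15]
r10 m[φ0→A] = [10, 15]
r10 m[φ1→A] = [14, 11]
r10 m[φ1→R] = [13, 10]
r10 m[φ2→J] = [11, 11]
r10 m[φ2→R] = [10, 11]
r10 m[J→φ0] = [11, 11]
r10 m[J→φ2] = [10, 15]
r10 m[A→φ0] = [14, 11]
r10 m[A→φ1] = [10, 15]
r10 m[R→φ1] = [10, 11]
r10 m[R→φ2] = [13, 10]
r11 m[φ0→J] = [14, 19]
r11 m[φ0→A] = [11, 16]
r11 m[φ1→A] = [14, 11]
r11 m[φ1→R] = [16, 13]
r11 m[φ2→J] = [14, 14]
r11 m[φ2→R] = [13, 14]
r11 m[J→φ0] = [11, 11]
r11 m[J→φ2] = [10, 15]
r11 m[A→φ0] = [14, 11]
r11 m[A→φ1] = [10, 15]
r11 m[R→φ1] = [10, 11]
r11 m[R→φ2] = [13, 10]
r12 m[φ0→J] = [14, 19]
r12 m[φ0→A] = [11, 16]
r12 m[φ1→A] = [14, 11]
r12 m[φ1→R] = [16, 13]
r12 m[φ2→J] = [14, 14]
r12 m[φ2→R] = [13, 14]
r12 m[J→φ0] = [14, 14]
r12 m[J→φ2] = [14, 19]
r12 m[A→φ0] = [14, 11]
r12 m[A→φ1] = [11, 16]
r12 m[R→φ1] = [13, 14]
r12 m[R→φ2] = [16, 13]
r13 m[φ0→J] = [14, 19]
r13 m[φ0→A] = [14, 19]
r13 m[φ1→A] = [17, 14]
r13 m[φ1→R] = [17, 14]
r13 m[φ2→J] = [17, 17]
r13 m[φ2→R] = [17, 18]
r13 m[J→φ0] = [14, 14]
r13 m[J→φ2] = [14, 19]
r13 m[A→φ0] = [14, 11]
r13 m[A→φ1] = [11, 16]
r13 m[R→φ1] = [13, 14]
r13 m[R→φ2] = [16, 13]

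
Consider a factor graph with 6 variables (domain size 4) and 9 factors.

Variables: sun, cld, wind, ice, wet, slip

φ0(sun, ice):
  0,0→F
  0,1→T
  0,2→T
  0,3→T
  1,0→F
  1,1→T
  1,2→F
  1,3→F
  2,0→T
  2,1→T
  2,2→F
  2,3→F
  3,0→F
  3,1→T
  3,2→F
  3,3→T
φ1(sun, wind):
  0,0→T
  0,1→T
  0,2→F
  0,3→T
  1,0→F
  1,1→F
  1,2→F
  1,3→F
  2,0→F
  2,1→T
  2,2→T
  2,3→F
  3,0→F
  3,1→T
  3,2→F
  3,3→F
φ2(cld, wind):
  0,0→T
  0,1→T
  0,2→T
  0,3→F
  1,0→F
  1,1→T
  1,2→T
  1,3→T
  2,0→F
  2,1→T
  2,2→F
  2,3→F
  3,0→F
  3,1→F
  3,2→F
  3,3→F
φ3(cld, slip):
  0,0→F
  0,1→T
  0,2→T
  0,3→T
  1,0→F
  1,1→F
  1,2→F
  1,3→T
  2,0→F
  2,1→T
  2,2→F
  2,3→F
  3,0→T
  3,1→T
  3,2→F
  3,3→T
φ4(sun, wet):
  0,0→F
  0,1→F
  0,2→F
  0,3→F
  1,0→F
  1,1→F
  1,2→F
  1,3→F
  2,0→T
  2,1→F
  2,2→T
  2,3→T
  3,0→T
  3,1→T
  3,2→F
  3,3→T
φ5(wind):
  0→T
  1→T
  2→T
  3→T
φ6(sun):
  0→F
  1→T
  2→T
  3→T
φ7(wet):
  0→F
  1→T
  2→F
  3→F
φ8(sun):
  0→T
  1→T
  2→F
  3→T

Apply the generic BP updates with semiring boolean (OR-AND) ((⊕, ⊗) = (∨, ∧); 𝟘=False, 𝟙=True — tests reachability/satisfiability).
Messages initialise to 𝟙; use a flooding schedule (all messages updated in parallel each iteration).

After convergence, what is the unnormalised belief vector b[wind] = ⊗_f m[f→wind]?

init: all messages = 𝟙 over 4 values
r1 m[φ0→sun] = [T, T, T, T]
r1 m[φ0→ice] = [T, T, T, T]
r1 m[φ1→sun] = [T, F, T, T]
r1 m[φ1→wind] = [T, T, T, T]
r1 m[φ2→cld] = [T, T, T, F]
r1 m[φ2→wind] = [T, T, T, T]
r1 m[φ3→cld] = [T, T, T, T]
r1 m[φ3→slip] = [T, T, T, T]
r1 m[φ4→sun] = [F, F, T, T]
r1 m[φ4→wet] = [T, T, T, T]
r1 m[φ5→wind] = [T, T, T, T]
r1 m[φ6→sun] = [F, T, T, T]
r1 m[φ7→wet] = [F, T, F, F]
r1 m[φ8→sun] = [T, T, F, T]
r1 m[sun→φ0] = [T, T, T, T]
r1 m[sun→φ1] = [T, T, T, T]
r1 m[sun→φ4] = [T, T, T, T]
r1 m[sun→φ6] = [T, T, T, T]
r1 m[sun→φ8] = [T, T, T, T]
r1 m[cld→φ2] = [T, T, T, T]
r1 m[cld→φ3] = [T, T, T, T]
r1 m[wind→φ1] = [T, T, T, T]
r1 m[wind→φ2] = [T, T, T, T]
r1 m[wind→φ5] = [T, T, T, T]
r1 m[ice→φ0] = [T, T, T, T]
r1 m[wet→φ4] = [T, T, T, T]
r1 m[wet→φ7] = [T, T, T, T]
r1 m[slip→φ3] = [T, T, T, T]
r2 m[φ0→sun] = [T, T, T, T]
r2 m[φ0→ice] = [T, T, T, T]
r2 m[φ1→sun] = [T, F, T, T]
r2 m[φ1→wind] = [T, T, T, T]
r2 m[φ2→cld] = [T, T, T, F]
r2 m[φ2→wind] = [T, T, T, T]
r2 m[φ3→cld] = [T, T, T, T]
r2 m[φ3→slip] = [T, T, T, T]
r2 m[φ4→sun] = [F, F, T, T]
r2 m[φ4→wet] = [T, T, T, T]
r2 m[φ5→wind] = [T, T, T, T]
r2 m[φ6→sun] = [F, T, T, T]
r2 m[φ7→wet] = [F, T, F, F]
r2 m[φ8→sun] = [T, T, F, T]
r2 m[sun→φ0] = [F, F, F, T]
r2 m[sun→φ1] = [F, F, F, T]
r2 m[sun→φ4] = [F, F, F, T]
r2 m[sun→φ6] = [F, F, F, T]
r2 m[sun→φ8] = [F, F, T, T]
r2 m[cld→φ2] = [T, T, T, T]
r2 m[cld→φ3] = [T, T, T, F]
r2 m[wind→φ1] = [T, T, T, T]
r2 m[wind→φ2] = [T, T, T, T]
r2 m[wind→φ5] = [T, T, T, T]
r2 m[ice→φ0] = [T, T, T, T]
r2 m[wet→φ4] = [F, T, F, F]
r2 m[wet→φ7] = [T, T, T, T]
r2 m[slip→φ3] = [T, T, T, T]
r3 m[φ0→sun] = [T, T, T, T]
r3 m[φ0→ice] = [F, T, F, T]
r3 m[φ1→sun] = [T, F, T, T]
r3 m[φ1→wind] = [F, T, F, F]
r3 m[φ2→cld] = [T, T, T, F]
r3 m[φ2→wind] = [T, T, T, T]
r3 m[φ3→cld] = [T, T, T, T]
r3 m[φ3→slip] = [F, T, T, T]
r3 m[φ4→sun] = [F, F, F, T]
r3 m[φ4→wet] = [T, T, F, T]
r3 m[φ5→wind] = [T, T, T, T]
r3 m[φ6→sun] = [F, T, T, T]
r3 m[φ7→wet] = [F, T, F, F]
r3 m[φ8→sun] = [T, T, F, T]
r3 m[sun→φ0] = [F, F, F, T]
r3 m[sun→φ1] = [F, F, F, T]
r3 m[sun→φ4] = [F, F, F, T]
r3 m[sun→φ6] = [F, F, F, T]
r3 m[sun→φ8] = [F, F, T, T]
r3 m[cld→φ2] = [T, T, T, T]
r3 m[cld→φ3] = [T, T, T, F]
r3 m[wind→φ1] = [T, T, T, T]
r3 m[wind→φ2] = [T, T, T, T]
r3 m[wind→φ5] = [T, T, T, T]
r3 m[ice→φ0] = [T, T, T, T]
r3 m[wet→φ4] = [F, T, F, F]
r3 m[wet→φ7] = [T, T, T, T]
r3 m[slip→φ3] = [T, T, T, T]
r4 m[φ0→sun] = [T, T, T, T]
r4 m[φ0→ice] = [F, T, F, T]
r4 m[φ1→sun] = [T, F, T, T]
r4 m[φ1→wind] = [F, T, F, F]
r4 m[φ2→cld] = [T, T, T, F]
r4 m[φ2→wind] = [T, T, T, T]
r4 m[φ3→cld] = [T, T, T, T]
r4 m[φ3→slip] = [F, T, T, T]
r4 m[φ4→sun] = [F, F, F, T]
r4 m[φ4→wet] = [T, T, F, T]
r4 m[φ5→wind] = [T, T, T, T]
r4 m[φ6→sun] = [F, T, T, T]
r4 m[φ7→wet] = [F, T, F, F]
r4 m[φ8→sun] = [T, T, F, T]
r4 m[sun→φ0] = [F, F, F, T]
r4 m[sun→φ1] = [F, F, F, T]
r4 m[sun→φ4] = [F, F, F, T]
r4 m[sun→φ6] = [F, F, F, T]
r4 m[sun→φ8] = [F, F, F, T]
r4 m[cld→φ2] = [T, T, T, T]
r4 m[cld→φ3] = [T, T, T, F]
r4 m[wind→φ1] = [T, T, T, T]
r4 m[wind→φ2] = [F, T, F, F]
r4 m[wind→φ5] = [F, T, F, F]
r4 m[ice→φ0] = [T, T, T, T]
r4 m[wet→φ4] = [F, T, F, F]
r4 m[wet→φ7] = [T, T, F, T]
r4 m[slip→φ3] = [T, T, T, T]
r5 m[φ0→sun] = [T, T, T, T]
r5 m[φ0→ice] = [F, T, F, T]
r5 m[φ1→sun] = [T, F, T, T]
r5 m[φ1→wind] = [F, T, F, F]
r5 m[φ2→cld] = [T, T, T, F]
r5 m[φ2→wind] = [T, T, T, T]
r5 m[φ3→cld] = [T, T, T, T]
r5 m[φ3→slip] = [F, T, T, T]
r5 m[φ4→sun] = [F, F, F, T]
r5 m[φ4→wet] = [T, T, F, T]
r5 m[φ5→wind] = [T, T, T, T]
r5 m[φ6→sun] = [F, T, T, T]
r5 m[φ7→wet] = [F, T, F, F]
r5 m[φ8→sun] = [T, T, F, T]
r5 m[sun→φ0] = [F, F, F, T]
r5 m[sun→φ1] = [F, F, F, T]
r5 m[sun→φ4] = [F, F, F, T]
r5 m[sun→φ6] = [F, F, F, T]
r5 m[sun→φ8] = [F, F, F, T]
r5 m[cld→φ2] = [T, T, T, T]
r5 m[cld→φ3] = [T, T, T, F]
r5 m[wind→φ1] = [T, T, T, T]
r5 m[wind→φ2] = [F, T, F, F]
r5 m[wind→φ5] = [F, T, F, F]
r5 m[ice→φ0] = [T, T, T, T]
r5 m[wet→φ4] = [F, T, F, F]
r5 m[wet→φ7] = [T, T, F, T]
r5 m[slip→φ3] = [T, T, T, T]
fixed point reached at round 5
b[wind] = ⊗ incoming = [F, T, F, F]

b[wind] = [F, T, F, F]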